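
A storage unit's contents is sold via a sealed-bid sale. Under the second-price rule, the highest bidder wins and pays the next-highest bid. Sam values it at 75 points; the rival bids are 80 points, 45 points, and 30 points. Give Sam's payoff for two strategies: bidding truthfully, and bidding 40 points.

Truthful: 0 points; alternative: 0 points.

The highest competing bid is 80 points.
Bidding truthfully at 75 points: the top bid is 80 points (a rival), so Sam loses. Payoff = 0 points.
Bidding 40 points: the top bid is 80 points (a rival), so Sam loses. Payoff = 0 points.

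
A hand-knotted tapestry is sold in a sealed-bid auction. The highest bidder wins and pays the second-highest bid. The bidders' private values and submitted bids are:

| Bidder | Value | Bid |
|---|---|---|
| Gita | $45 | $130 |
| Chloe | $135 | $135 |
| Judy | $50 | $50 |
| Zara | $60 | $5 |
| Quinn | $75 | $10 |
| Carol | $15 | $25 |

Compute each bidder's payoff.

Ranking the bids: Chloe $135; Gita $130; Judy $50; Carol $25; Quinn $10; Zara $5.
Chloe has the top bid and wins; the price is the second-highest bid, $130.
Chloe's payoff = $135 − $130 = $5. All other bidders lose, so their payoff is 0.

Gita $0, Chloe $5, Judy $0, Zara $0, Quinn $0, Carol $0.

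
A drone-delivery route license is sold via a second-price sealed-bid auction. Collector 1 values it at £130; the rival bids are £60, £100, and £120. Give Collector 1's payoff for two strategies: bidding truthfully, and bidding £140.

The highest competing bid is £120.
Bidding truthfully at £130: Collector 1 has the top bid, wins, and pays the second-highest bid £120. Payoff = £130 − £120 = £10.
Bidding £140: Collector 1 has the top bid, wins, and pays the second-highest bid £120. Payoff = £130 − £120 = £10.
The bid only affects whether you win, not the price — here both bids land on the same side of the top rival bid, so the deviation is payoff-neutral.

(a) £10  (b) £10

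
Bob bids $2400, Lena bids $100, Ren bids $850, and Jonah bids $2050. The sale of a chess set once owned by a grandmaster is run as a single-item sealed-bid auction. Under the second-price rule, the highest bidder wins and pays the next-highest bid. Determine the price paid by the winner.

Ordered from highest: Bob $2400 > Jonah $2050 > Ren $850 > Lena $100.
Bob has the highest bid, so Bob wins.
The second-highest bid is $2050, so that is what Bob pays.

The winner pays $2050.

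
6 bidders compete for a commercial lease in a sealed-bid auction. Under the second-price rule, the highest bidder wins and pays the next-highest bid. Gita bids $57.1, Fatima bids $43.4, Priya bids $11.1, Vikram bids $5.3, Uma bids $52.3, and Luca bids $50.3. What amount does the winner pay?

$52.3

Ranking the bids: Gita $57.1 > Uma $52.3 > Luca $50.3 > Fatima $43.4 > Priya $11.1 > Vikram $5.3.
Gita has the highest bid, so Gita wins.
The second-highest bid is $52.3, so that is what Gita pays.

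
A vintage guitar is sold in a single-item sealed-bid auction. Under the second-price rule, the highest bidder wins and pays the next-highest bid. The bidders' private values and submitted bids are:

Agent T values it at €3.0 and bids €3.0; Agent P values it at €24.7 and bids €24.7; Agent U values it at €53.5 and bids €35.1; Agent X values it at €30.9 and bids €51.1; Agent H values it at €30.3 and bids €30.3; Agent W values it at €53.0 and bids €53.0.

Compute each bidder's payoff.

Bids in descending order: Agent W €53.0 > Agent X €51.1 > Agent U €35.1 > Agent H €30.3 > Agent P €24.7 > Agent T €3.0.
Agent W has the top bid and wins; the price is the second-highest bid, €51.1.
Agent W's payoff = €53.0 − €51.1 = €1.9. All other bidders lose, so their payoff is 0.

Agent T €0.0, Agent P €0.0, Agent U €0.0, Agent X €0.0, Agent H €0.0, Agent W €1.9.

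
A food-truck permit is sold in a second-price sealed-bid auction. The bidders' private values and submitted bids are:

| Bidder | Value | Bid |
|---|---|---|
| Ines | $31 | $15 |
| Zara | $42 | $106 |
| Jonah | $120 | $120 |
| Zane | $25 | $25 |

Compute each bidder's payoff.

Payoffs: Ines $0, Zara $0, Jonah $14, Zane $0.

Sorted high to low: Jonah $120, then Zara $106, then Zane $25, then Ines $15.
Jonah has the top bid and wins; the price is the second-highest bid, $106.
Jonah's payoff = $120 − $106 = $14. All other bidders lose, so their payoff is 0.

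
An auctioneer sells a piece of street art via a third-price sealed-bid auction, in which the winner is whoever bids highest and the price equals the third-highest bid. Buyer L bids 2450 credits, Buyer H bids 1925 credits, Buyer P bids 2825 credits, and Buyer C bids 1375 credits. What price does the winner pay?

Ordered from highest: Buyer P 2825 credits; Buyer L 2450 credits; Buyer H 1925 credits; Buyer C 1375 credits.
Buyer P is the highest bidder, so Buyer P wins.
Under the third-price rule, the price is the third-highest bid: 1925 credits.

The winner pays 1925 credits.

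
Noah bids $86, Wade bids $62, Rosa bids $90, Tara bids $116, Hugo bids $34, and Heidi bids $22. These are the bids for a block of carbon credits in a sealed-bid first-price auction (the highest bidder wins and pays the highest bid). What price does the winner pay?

Price paid: $116.

Sorted high to low: Tara $116 > Rosa $90 > Noah $86 > Wade $62 > Hugo $34 > Heidi $22.
Tara is the highest bidder, so Tara wins.
Under the first-price rule, the price is the highest bid: $116.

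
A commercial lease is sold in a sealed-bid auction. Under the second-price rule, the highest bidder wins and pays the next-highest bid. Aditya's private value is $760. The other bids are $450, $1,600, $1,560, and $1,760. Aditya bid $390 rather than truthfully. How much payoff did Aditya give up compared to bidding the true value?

The highest competing bid is $1,760.
Bidding truthfully at $760: the top bid is $1,760 (a rival), so Aditya loses. Payoff = $0.
Bidding $390: the top bid is $1,760 (a rival), so Aditya loses. Payoff = $0.
Regret = truthful payoff − actual payoff = $0 − $0 = $0.
The bid only affects whether you win, not the price — here both bids land on the same side of the top rival bid, so the deviation is payoff-neutral.

Payoff forgone: $0.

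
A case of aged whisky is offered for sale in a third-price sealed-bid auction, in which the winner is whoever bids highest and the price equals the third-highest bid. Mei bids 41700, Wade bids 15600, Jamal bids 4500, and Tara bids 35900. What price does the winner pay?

The winner pays 15600.

Ordered from highest: Mei 41700 > Tara 35900 > Wade 15600 > Jamal 4500.
Mei is the highest bidder, so Mei wins.
Under the third-price rule, the price is the third-highest bid: 15600.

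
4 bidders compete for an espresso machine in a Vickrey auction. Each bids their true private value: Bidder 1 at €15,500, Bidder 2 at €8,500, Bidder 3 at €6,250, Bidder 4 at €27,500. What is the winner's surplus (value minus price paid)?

Ordered from highest: Bidder 4 €27,500 > Bidder 1 €15,500 > Bidder 2 €8,500 > Bidder 3 €6,250.
Bidder 4 wins with the top bid and pays the second-highest, €15,500.
Surplus = €27,500 − €15,500 = €12,000.

Surplus = €12,000.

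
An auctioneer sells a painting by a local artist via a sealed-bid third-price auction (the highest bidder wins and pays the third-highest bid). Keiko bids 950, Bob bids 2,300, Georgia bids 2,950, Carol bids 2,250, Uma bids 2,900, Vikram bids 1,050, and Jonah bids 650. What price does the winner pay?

Ordered from highest: Georgia 2,950; Uma 2,900; Bob 2,300; Carol 2,250; Vikram 1,050; Keiko 950; Jonah 650.
Georgia is the highest bidder, so Georgia wins.
Under the third-price rule, the price is the third-highest bid: 2,300.

Price paid: 2,300.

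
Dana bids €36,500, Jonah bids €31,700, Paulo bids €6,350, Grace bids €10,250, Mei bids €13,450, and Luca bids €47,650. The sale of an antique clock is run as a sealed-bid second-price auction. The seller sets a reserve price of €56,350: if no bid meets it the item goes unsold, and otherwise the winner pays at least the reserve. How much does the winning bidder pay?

Sorted high to low: Luca €47,650; Dana €36,500; Jonah €31,700; Mei €13,450; Grace €10,250; Paulo €6,350.
The top bid €47,650 is below the reserve €56,350, so the item goes unsold and nothing is paid.

unsold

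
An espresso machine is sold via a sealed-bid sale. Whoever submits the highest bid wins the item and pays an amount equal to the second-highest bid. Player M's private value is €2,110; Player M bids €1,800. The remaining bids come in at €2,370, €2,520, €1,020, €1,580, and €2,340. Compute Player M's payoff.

Highest competing bid: €2,520.
Player M's bid €1,800 is not the highest, so Player M loses, pays nothing, and earns zero payoff.

Payoff = €0.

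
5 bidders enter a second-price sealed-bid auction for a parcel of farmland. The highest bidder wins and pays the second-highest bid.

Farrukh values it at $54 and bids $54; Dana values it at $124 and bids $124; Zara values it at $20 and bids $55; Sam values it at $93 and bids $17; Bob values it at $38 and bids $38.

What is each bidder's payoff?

Bids in descending order: Dana $124, then Zara $55, then Farrukh $54, then Bob $38, then Sam $17.
Dana has the top bid and wins; the price is the second-highest bid, $55.
Dana's payoff = $124 − $55 = $69. All other bidders lose, so their payoff is 0.

Farrukh $0, Dana $69, Zara $0, Sam $0, Bob $0.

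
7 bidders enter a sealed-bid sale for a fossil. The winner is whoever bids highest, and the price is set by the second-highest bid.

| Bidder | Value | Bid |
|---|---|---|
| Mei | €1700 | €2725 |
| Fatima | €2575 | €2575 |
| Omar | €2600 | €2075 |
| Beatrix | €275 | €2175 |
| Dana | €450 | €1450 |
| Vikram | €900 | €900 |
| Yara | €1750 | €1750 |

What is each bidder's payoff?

Sorted high to low: Mei €2725; Fatima €2575; Beatrix €2175; Omar €2075; Yara €1750; Dana €1450; Vikram €900.
Mei has the top bid and wins; the price is the second-highest bid, €2575.
Mei's payoff = €1700 − €2575 = -€875. All other bidders lose, so their payoff is 0.

Payoffs: Mei -€875, Fatima €0, Omar €0, Beatrix €0, Dana €0, Vikram €0, Yara €0.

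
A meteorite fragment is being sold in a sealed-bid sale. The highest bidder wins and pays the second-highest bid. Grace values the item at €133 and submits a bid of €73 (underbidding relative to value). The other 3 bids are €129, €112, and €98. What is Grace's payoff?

Highest competing bid: €129.
Grace's bid €73 is not the highest, so Grace loses, pays nothing, and earns zero payoff.

Payoff = €0.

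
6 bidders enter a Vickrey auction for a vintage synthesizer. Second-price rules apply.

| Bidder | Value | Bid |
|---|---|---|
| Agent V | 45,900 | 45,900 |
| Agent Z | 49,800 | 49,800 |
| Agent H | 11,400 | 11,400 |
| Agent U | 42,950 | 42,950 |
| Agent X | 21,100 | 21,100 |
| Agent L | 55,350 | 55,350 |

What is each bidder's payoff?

Agent V 0, Agent Z 0, Agent H 0, Agent U 0, Agent X 0, Agent L 5,550.

Ordered from highest: Agent L 55,350; Agent Z 49,800; Agent V 45,900; Agent U 42,950; Agent X 21,100; Agent H 11,400.
Agent L has the top bid and wins; the price is the second-highest bid, 49,800.
Agent L's payoff = 55,350 − 49,800 = 5,550. All other bidders lose, so their payoff is 0.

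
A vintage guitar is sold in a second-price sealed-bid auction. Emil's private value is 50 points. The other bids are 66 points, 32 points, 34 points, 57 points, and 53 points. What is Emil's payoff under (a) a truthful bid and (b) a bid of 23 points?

(a) 0 points  (b) 0 points

The highest competing bid is 66 points.
Bidding truthfully at 50 points: the top bid is 66 points (a rival), so Emil loses. Payoff = 0 points.
Bidding 23 points: the top bid is 66 points (a rival), so Emil loses. Payoff = 0 points.
The bid only affects whether you win, not the price — here both bids land on the same side of the top rival bid, so the deviation is payoff-neutral.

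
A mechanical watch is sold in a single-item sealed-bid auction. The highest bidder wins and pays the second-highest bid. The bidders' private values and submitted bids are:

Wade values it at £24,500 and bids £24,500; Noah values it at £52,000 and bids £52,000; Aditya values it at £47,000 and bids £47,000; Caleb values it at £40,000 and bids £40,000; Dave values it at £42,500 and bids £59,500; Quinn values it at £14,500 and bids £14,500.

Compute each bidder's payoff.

Ordered from highest: Dave £59,500; Noah £52,000; Aditya £47,000; Caleb £40,000; Wade £24,500; Quinn £14,500.
Dave has the top bid and wins; the price is the second-highest bid, £52,000.
Dave's payoff = £42,500 − £52,000 = -£9,500. All other bidders lose, so their payoff is 0.

Payoffs: Wade £0, Noah £0, Aditya £0, Caleb £0, Dave -£9,500, Quinn £0.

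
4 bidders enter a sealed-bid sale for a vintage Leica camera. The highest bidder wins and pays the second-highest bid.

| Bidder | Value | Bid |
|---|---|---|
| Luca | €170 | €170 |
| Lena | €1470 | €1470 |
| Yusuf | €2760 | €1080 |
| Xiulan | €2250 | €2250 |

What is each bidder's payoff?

Bids in descending order: Xiulan €2250 > Lena €1470 > Yusuf €1080 > Luca €170.
Xiulan has the top bid and wins; the price is the second-highest bid, €1470.
Xiulan's payoff = €2250 − €1470 = €780. All other bidders lose, so their payoff is 0.

Payoffs: Luca €0, Lena €0, Yusuf €0, Xiulan €780.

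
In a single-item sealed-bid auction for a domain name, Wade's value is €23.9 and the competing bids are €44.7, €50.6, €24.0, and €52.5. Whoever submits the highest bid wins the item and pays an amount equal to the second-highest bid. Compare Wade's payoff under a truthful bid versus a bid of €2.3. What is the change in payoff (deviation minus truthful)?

€0.0

The highest competing bid is €52.5.
Bidding truthfully at €23.9: the top bid is €52.5 (a rival), so Wade loses. Payoff = €0.0.
Bidding €2.3: the top bid is €52.5 (a rival), so Wade loses. Payoff = €0.0.
Change = €0.0 − €0.0 = €0.0.
The bid only affects whether you win, not the price — here both bids land on the same side of the top rival bid, so the deviation is payoff-neutral.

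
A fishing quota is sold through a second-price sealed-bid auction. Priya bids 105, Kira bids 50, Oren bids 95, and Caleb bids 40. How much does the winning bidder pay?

95

Ordered from highest: Priya 105; Oren 95; Kira 50; Caleb 40.
Priya has the highest bid, so Priya wins.
The second-highest bid is 95, so that is what Priya pays.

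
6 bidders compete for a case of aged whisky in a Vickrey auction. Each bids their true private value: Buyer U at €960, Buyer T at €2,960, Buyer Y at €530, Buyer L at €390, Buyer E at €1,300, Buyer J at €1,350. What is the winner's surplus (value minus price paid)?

Winner's surplus: €1,610.

Ordered from highest: Buyer T €2,960, then Buyer J €1,350, then Buyer E €1,300, then Buyer U €960, then Buyer Y €530, then Buyer L €390.
Buyer T wins with the top bid and pays the second-highest, €1,350.
Surplus = €2,960 − €1,350 = €1,610.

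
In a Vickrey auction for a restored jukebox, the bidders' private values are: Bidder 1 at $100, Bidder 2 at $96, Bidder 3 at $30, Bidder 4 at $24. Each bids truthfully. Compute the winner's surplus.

Winner's surplus: $4.

Sorted high to low: Bidder 1 $100 > Bidder 2 $96 > Bidder 3 $30 > Bidder 4 $24.
Bidder 1 wins with the top bid and pays the second-highest, $96.
Surplus = $100 − $96 = $4.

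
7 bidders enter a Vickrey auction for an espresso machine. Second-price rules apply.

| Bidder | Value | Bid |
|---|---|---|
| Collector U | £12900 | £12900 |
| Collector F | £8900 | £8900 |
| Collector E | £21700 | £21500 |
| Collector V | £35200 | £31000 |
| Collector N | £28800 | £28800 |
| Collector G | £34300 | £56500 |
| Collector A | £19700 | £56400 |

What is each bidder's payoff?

Ranking the bids: Collector G £56500 > Collector A £56400 > Collector V £31000 > Collector N £28800 > Collector E £21500 > Collector U £12900 > Collector F £8900.
Collector G has the top bid and wins; the price is the second-highest bid, £56400.
Collector G's payoff = £34300 − £56400 = -£22100. All other bidders lose, so their payoff is 0.

Payoffs: Collector U £0, Collector F £0, Collector E £0, Collector V £0, Collector N £0, Collector G -£22100, Collector A £0.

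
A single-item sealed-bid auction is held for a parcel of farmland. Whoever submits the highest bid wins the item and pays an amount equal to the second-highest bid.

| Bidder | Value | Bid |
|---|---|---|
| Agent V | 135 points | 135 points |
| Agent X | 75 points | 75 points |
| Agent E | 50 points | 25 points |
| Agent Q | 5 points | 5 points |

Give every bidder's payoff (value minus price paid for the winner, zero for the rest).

Ranking the bids: Agent V 135 points; Agent X 75 points; Agent E 25 points; Agent Q 5 points.
Agent V has the top bid and wins; the price is the second-highest bid, 75 points.
Agent V's payoff = 135 points − 75 points = 60 points. All other bidders lose, so their payoff is 0.

Agent V 60 points, Agent X 0 points, Agent E 0 points, Agent Q 0 points.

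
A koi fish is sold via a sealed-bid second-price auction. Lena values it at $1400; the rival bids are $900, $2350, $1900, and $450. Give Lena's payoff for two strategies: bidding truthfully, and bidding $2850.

The highest competing bid is $2350.
Bidding truthfully at $1400: the top bid is $2350 (a rival), so Lena loses. Payoff = $0.
Bidding $2850: Lena has the top bid, wins, and pays the second-highest bid $2350. Payoff = $1400 − $2350 = -$950.
This is the dominant-strategy logic: truthful bidding weakly beats any alternative.

Truthful: $0; alternative: -$950.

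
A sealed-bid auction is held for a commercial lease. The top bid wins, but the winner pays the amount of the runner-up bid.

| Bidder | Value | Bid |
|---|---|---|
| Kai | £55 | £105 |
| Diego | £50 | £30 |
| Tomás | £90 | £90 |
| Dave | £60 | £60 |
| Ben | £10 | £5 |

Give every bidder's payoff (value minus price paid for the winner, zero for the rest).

Ranking the bids: Kai £105 > Tomás £90 > Dave £60 > Diego £30 > Ben £5.
Kai has the top bid and wins; the price is the second-highest bid, £90.
Kai's payoff = £55 − £90 = -£35. All other bidders lose, so their payoff is 0.

Payoffs: Kai -£35, Diego £0, Tomás £0, Dave £0, Ben £0.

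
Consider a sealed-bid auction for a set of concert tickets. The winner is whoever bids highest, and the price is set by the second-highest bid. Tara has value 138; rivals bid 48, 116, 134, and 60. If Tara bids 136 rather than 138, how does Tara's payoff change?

The highest competing bid is 134.
Bidding truthfully at 138: Tara has the top bid, wins, and pays the second-highest bid 134. Payoff = 138 − 134 = 4.
Bidding 136: Tara has the top bid, wins, and pays the second-highest bid 134. Payoff = 138 − 134 = 4.
Change = 4 − 4 = 0.

0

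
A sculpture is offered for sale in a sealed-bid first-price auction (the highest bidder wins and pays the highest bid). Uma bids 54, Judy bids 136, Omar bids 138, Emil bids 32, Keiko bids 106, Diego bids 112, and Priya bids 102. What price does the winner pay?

138

Ranking the bids: Omar 138 > Judy 136 > Diego 112 > Keiko 106 > Priya 102 > Uma 54 > Emil 32.
Omar is the highest bidder, so Omar wins.
Under the first-price rule, the price is the highest bid: 138.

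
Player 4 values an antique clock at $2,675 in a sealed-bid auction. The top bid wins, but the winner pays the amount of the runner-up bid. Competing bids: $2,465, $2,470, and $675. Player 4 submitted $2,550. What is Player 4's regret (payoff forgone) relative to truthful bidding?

The highest competing bid is $2,470.
Bidding truthfully at $2,675: Player 4 has the top bid, wins, and pays the second-highest bid $2,470. Payoff = $2,675 − $2,470 = $205.
Bidding $2,550: Player 4 has the top bid, wins, and pays the second-highest bid $2,470. Payoff = $2,675 − $2,470 = $205.
Regret = truthful payoff − actual payoff = $205 − $205 = $0.

Regret: $0.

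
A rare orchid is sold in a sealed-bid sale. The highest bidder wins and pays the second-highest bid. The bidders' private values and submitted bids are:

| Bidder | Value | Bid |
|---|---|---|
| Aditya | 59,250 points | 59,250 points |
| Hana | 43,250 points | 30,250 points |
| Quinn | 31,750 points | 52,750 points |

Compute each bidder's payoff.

Ranking the bids: Aditya 59,250 points > Quinn 52,750 points > Hana 30,250 points.
Aditya has the top bid and wins; the price is the second-highest bid, 52,750 points.
Aditya's payoff = 59,250 points − 52,750 points = 6,500 points. All other bidders lose, so their payoff is 0.

Aditya 6,500 points, Hana 0 points, Quinn 0 points.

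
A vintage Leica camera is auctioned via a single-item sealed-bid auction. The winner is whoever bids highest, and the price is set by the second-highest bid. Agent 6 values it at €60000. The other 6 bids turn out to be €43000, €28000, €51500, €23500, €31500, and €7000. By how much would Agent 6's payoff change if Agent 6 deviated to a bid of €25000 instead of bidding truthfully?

-€8500

The highest competing bid is €51500.
Bidding truthfully at €60000: Agent 6 has the top bid, wins, and pays the second-highest bid €51500. Payoff = €60000 − €51500 = €8500.
Bidding €25000: the top bid is €51500 (a rival), so Agent 6 loses. Payoff = €0.
Change = €0 − €8500 = -€8500.
This is the dominant-strategy logic: truthful bidding weakly beats any alternative.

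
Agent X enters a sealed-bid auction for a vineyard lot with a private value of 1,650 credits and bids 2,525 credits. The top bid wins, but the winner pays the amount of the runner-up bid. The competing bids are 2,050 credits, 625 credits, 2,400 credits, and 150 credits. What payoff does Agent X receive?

Payoff = -750 credits.

Highest competing bid: 2,400 credits.
Agent X's bid 2,525 credits is the highest overall, so Agent X wins and pays the second-highest bid, 2,400 credits.
Payoff = value − price = 1,650 credits − 2,400 credits = -750 credits.
Overbidding won the item at a price above value — truthful bidding would have avoided this loss.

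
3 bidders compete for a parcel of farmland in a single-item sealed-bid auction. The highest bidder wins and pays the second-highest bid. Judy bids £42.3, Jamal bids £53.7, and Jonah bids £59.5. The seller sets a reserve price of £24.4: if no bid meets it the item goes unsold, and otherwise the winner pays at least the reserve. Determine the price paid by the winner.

Price paid: £53.7.

Ranking the bids: Jonah £59.5; Jamal £53.7; Judy £42.3.
Jonah has the highest bid, so Jonah wins.
The second-highest bid is £53.7, which exceeds the reserve, so that sets the price.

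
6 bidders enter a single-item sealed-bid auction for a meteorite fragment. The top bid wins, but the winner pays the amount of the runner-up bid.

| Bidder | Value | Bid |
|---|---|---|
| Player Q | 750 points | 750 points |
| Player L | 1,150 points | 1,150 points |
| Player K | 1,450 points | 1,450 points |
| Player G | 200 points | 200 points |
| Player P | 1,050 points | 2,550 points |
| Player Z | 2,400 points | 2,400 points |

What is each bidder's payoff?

Bids in descending order: Player P 2,550 points; Player Z 2,400 points; Player K 1,450 points; Player L 1,150 points; Player Q 750 points; Player G 200 points.
Player P has the top bid and wins; the price is the second-highest bid, 2,400 points.
Player P's payoff = 1,050 points − 2,400 points = -1,350 points. All other bidders lose, so their payoff is 0.

Player Q 0 points, Player L 0 points, Player K 0 points, Player G 0 points, Player P -1,350 points, Player Z 0 points.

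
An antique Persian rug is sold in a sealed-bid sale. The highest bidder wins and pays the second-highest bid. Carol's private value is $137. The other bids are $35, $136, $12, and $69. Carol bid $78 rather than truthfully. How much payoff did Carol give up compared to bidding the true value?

The highest competing bid is $136.
Bidding truthfully at $137: Carol has the top bid, wins, and pays the second-highest bid $136. Payoff = $137 − $136 = $1.
Bidding $78: the top bid is $136 (a rival), so Carol loses. Payoff = $0.
Regret = truthful payoff − actual payoff = $1 − $0 = $1.

Payoff forgone: $1.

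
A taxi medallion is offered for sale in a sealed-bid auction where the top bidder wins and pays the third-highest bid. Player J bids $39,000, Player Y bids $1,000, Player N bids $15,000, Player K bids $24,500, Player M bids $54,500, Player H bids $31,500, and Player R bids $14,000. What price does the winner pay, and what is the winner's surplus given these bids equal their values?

Price $31,500; surplus $23,000.

Bids in descending order: Player M $54,500, then Player J $39,000, then Player H $31,500, then Player K $24,500, then Player N $15,000, then Player R $14,000, then Player Y $1,000.
Player M is the highest bidder, so Player M wins.
Under the third-price rule, the price is the third-highest bid: $31,500.
Surplus = $54,500 − $31,500 = $23,000.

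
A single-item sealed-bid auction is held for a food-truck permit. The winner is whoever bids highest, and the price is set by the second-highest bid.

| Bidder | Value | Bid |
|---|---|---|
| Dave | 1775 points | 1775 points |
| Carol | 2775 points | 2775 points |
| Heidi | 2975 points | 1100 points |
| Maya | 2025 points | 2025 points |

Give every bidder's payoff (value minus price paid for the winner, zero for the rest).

Dave 0 points, Carol 750 points, Heidi 0 points, Maya 0 points.

Sorted high to low: Carol 2775 points, then Maya 2025 points, then Dave 1775 points, then Heidi 1100 points.
Carol has the top bid and wins; the price is the second-highest bid, 2025 points.
Carol's payoff = 2775 points − 2025 points = 750 points. All other bidders lose, so their payoff is 0.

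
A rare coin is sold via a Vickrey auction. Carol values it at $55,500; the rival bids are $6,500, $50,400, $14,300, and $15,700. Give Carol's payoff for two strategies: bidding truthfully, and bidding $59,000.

The highest competing bid is $50,400.
Bidding truthfully at $55,500: Carol has the top bid, wins, and pays the second-highest bid $50,400. Payoff = $55,500 − $50,400 = $5,100.
Bidding $59,000: Carol has the top bid, wins, and pays the second-highest bid $50,400. Payoff = $55,500 − $50,400 = $5,100.

(a) $5,100  (b) $5,100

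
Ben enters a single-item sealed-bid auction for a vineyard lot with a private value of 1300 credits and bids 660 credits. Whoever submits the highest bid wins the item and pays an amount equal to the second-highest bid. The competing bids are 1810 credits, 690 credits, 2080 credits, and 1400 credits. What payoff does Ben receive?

Ben's payoff: 0 credits.

Highest competing bid: 2080 credits.
Ben's bid 660 credits is not the highest, so Ben loses, pays nothing, and earns zero payoff.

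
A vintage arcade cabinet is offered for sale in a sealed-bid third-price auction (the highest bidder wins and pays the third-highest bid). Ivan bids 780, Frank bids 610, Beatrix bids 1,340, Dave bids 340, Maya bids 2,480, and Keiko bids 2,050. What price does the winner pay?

Ranking the bids: Maya 2,480, then Keiko 2,050, then Beatrix 1,340, then Ivan 780, then Frank 610, then Dave 340.
Maya is the highest bidder, so Maya wins.
Under the third-price rule, the price is the third-highest bid: 1,340.

The winner pays 1,340.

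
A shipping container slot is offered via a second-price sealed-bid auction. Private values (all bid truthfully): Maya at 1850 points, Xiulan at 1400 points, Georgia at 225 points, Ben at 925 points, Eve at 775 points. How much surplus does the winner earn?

Sorted high to low: Maya 1850 points > Xiulan 1400 points > Ben 925 points > Eve 775 points > Georgia 225 points.
Maya wins with the top bid and pays the second-highest, 1400 points.
Surplus = 1850 points − 1400 points = 450 points.

450 points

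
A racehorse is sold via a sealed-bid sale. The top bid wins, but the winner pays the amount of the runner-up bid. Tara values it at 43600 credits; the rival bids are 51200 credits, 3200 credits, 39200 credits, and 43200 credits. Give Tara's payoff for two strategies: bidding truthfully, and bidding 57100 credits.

The highest competing bid is 51200 credits.
Bidding truthfully at 43600 credits: the top bid is 51200 credits (a rival), so Tara loses. Payoff = 0 credits.
Bidding 57100 credits: Tara has the top bid, wins, and pays the second-highest bid 51200 credits. Payoff = 43600 credits − 51200 credits = -7600 credits.

Truthful: 0 credits; alternative: -7600 credits.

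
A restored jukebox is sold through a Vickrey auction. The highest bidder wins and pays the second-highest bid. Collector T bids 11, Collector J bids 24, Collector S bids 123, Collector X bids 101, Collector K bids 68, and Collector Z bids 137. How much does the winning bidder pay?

Bids in descending order: Collector Z 137 > Collector S 123 > Collector X 101 > Collector K 68 > Collector J 24 > Collector T 11.
Collector Z has the highest bid, so Collector Z wins.
The second-highest bid is 123, so that is what Collector Z pays.

Price paid: 123.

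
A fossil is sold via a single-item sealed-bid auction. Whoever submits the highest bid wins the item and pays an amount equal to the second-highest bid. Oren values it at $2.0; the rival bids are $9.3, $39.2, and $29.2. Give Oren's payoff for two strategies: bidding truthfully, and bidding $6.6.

Truthful: $0.0; alternative: $0.0.

The highest competing bid is $39.2.
Bidding truthfully at $2.0: the top bid is $39.2 (a rival), so Oren loses. Payoff = $0.0.
Bidding $6.6: the top bid is $39.2 (a rival), so Oren loses. Payoff = $0.0.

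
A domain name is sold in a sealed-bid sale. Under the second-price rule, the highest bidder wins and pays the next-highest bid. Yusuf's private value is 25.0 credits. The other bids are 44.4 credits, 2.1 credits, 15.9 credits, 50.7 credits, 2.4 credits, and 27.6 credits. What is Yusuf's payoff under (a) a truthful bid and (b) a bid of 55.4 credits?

(a) 0.0 credits  (b) -25.7 credits

The highest competing bid is 50.7 credits.
Bidding truthfully at 25.0 credits: the top bid is 50.7 credits (a rival), so Yusuf loses. Payoff = 0.0 credits.
Bidding 55.4 credits: Yusuf has the top bid, wins, and pays the second-highest bid 50.7 credits. Payoff = 25.0 credits − 50.7 credits = -25.7 credits.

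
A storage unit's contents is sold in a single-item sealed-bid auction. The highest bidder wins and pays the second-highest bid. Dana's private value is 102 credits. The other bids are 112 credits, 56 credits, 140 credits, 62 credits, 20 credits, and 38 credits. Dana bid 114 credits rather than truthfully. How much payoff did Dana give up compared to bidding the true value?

The highest competing bid is 140 credits.
Bidding truthfully at 102 credits: the top bid is 140 credits (a rival), so Dana loses. Payoff = 0 credits.
Bidding 114 credits: the top bid is 140 credits (a rival), so Dana loses. Payoff = 0 credits.
Regret = truthful payoff − actual payoff = 0 credits − 0 credits = 0 credits.

Regret: 0 credits.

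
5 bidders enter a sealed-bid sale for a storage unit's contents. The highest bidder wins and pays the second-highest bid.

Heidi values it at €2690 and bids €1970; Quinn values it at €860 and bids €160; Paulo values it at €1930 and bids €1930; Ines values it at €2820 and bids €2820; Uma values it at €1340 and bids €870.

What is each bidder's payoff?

Ranking the bids: Ines €2820; Heidi €1970; Paulo €1930; Uma €870; Quinn €160.
Ines has the top bid and wins; the price is the second-highest bid, €1970.
Ines's payoff = €2820 − €1970 = €850. All other bidders lose, so their payoff is 0.

Payoffs: Heidi €0, Quinn €0, Paulo €0, Ines €850, Uma €0.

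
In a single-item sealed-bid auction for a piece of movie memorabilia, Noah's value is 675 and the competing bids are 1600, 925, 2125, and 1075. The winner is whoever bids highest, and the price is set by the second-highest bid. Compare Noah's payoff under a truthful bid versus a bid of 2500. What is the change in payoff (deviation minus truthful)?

-1450

The highest competing bid is 2125.
Bidding truthfully at 675: the top bid is 2125 (a rival), so Noah loses. Payoff = 0.
Bidding 2500: Noah has the top bid, wins, and pays the second-highest bid 2125. Payoff = 675 − 2125 = -1450.
Change = -1450 − 0 = -1450.
This is the dominant-strategy logic: truthful bidding weakly beats any alternative.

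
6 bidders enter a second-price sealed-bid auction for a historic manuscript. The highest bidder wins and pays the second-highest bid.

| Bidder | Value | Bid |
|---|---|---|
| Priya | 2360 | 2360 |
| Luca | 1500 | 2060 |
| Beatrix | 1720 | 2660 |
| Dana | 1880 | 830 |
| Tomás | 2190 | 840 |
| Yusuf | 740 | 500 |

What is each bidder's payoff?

Ordered from highest: Beatrix 2660; Priya 2360; Luca 2060; Tomás 840; Dana 830; Yusuf 500.
Beatrix has the top bid and wins; the price is the second-highest bid, 2360.
Beatrix's payoff = 1720 − 2360 = -640. All other bidders lose, so their payoff is 0.

Priya 0, Luca 0, Beatrix -640, Dana 0, Tomás 0, Yusuf 0.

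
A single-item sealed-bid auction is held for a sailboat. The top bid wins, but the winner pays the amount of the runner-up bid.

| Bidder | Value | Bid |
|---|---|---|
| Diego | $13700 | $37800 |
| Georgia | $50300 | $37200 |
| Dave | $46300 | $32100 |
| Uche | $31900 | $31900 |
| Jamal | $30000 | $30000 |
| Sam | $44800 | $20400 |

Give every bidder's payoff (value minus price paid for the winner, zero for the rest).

Diego -$23500, Georgia $0, Dave $0, Uche $0, Jamal $0, Sam $0.

Bids in descending order: Diego $37800; Georgia $37200; Dave $32100; Uche $31900; Jamal $30000; Sam $20400.
Diego has the top bid and wins; the price is the second-highest bid, $37200.
Diego's payoff = $13700 − $37200 = -$23500. All other bidders lose, so their payoff is 0.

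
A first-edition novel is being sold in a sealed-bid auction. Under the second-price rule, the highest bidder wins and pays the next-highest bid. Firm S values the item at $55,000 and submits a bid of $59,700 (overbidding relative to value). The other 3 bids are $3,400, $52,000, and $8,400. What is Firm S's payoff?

Payoff = $3,000.

Highest competing bid: $52,000.
Firm S's bid $59,700 is the highest overall, so Firm S wins and pays the second-highest bid, $52,000.
Payoff = value − price = $55,000 − $52,000 = $3,000.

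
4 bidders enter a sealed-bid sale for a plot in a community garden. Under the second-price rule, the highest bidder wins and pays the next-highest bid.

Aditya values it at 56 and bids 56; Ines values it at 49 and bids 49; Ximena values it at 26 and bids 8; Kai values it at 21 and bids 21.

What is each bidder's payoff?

Ranking the bids: Aditya 56; Ines 49; Kai 21; Ximena 8.
Aditya has the top bid and wins; the price is the second-highest bid, 49.
Aditya's payoff = 56 − 49 = 7. All other bidders lose, so their payoff is 0.

Payoffs: Aditya 7, Ines 0, Ximena 0, Kai 0.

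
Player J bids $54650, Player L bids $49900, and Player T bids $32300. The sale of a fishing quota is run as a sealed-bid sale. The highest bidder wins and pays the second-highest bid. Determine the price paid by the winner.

Price paid: $49900.

Sorted high to low: Player J $54650 > Player L $49900 > Player T $32300.
Player J has the highest bid, so Player J wins.
The second-highest bid is $49900, so that is what Player J pays.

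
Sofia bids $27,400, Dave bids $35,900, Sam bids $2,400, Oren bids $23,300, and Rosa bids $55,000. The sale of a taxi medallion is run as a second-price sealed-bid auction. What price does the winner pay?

Price paid: $35,900.

Ranking the bids: Rosa $55,000; Dave $35,900; Sofia $27,400; Oren $23,300; Sam $2,400.
Rosa has the highest bid, so Rosa wins.
The second-highest bid is $35,900, so that is what Rosa pays.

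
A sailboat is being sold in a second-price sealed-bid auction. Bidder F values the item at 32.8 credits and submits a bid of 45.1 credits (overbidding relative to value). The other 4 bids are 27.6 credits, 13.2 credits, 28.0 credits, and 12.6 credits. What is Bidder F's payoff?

4.8 credits

Highest competing bid: 28.0 credits.
Bidder F's bid 45.1 credits is the highest overall, so Bidder F wins and pays the second-highest bid, 28.0 credits.
Payoff = value − price = 32.8 credits − 28.0 credits = 4.8 credits.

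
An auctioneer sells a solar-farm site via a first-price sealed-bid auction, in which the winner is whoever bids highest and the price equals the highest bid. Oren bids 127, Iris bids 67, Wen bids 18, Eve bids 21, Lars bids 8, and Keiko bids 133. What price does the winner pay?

The winner pays 133.

Sorted high to low: Keiko 133, then Oren 127, then Iris 67, then Eve 21, then Wen 18, then Lars 8.
Keiko is the highest bidder, so Keiko wins.
Under the first-price rule, the price is the highest bid: 133.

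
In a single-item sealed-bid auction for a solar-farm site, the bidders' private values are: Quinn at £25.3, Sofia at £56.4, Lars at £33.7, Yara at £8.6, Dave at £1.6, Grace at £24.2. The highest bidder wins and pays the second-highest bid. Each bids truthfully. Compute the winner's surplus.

Surplus = £22.7.

Bids in descending order: Sofia £56.4 > Lars £33.7 > Quinn £25.3 > Grace £24.2 > Yara £8.6 > Dave £1.6.
Sofia wins with the top bid and pays the second-highest, £33.7.
Surplus = £56.4 − £33.7 = £22.7.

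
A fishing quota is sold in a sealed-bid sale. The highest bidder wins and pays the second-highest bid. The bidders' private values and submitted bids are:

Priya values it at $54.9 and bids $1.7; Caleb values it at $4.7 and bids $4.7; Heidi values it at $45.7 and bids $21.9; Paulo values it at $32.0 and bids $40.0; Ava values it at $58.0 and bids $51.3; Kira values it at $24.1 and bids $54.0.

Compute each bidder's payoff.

Priya $0.0, Caleb $0.0, Heidi $0.0, Paulo $0.0, Ava $0.0, Kira -$27.2.

Bids in descending order: Kira $54.0, then Ava $51.3, then Paulo $40.0, then Heidi $21.9, then Caleb $4.7, then Priya $1.7.
Kira has the top bid and wins; the price is the second-highest bid, $51.3.
Kira's payoff = $24.1 − $51.3 = -$27.2. All other bidders lose, so their payoff is 0.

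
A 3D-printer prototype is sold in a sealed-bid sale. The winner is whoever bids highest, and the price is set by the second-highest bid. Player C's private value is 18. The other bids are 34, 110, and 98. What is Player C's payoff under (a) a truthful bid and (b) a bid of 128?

The highest competing bid is 110.
Bidding truthfully at 18: the top bid is 110 (a rival), so Player C loses. Payoff = 0.
Bidding 128: Player C has the top bid, wins, and pays the second-highest bid 110. Payoff = 18 − 110 = -92.
This is the dominant-strategy logic: truthful bidding weakly beats any alternative.

(a) 0  (b) -92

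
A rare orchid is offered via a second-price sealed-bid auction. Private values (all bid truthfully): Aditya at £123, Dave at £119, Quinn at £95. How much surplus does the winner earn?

Winner's surplus: £4.

Bids in descending order: Aditya £123; Dave £119; Quinn £95.
Aditya wins with the top bid and pays the second-highest, £119.
Surplus = £123 − £119 = £4.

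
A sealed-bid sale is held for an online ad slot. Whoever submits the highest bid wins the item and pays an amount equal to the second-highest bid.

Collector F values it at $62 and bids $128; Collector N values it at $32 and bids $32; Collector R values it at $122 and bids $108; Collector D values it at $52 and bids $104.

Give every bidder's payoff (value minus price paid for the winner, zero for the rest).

Sorted high to low: Collector F $128 > Collector R $108 > Collector D $104 > Collector N $32.
Collector F has the top bid and wins; the price is the second-highest bid, $108.
Collector F's payoff = $62 − $108 = -$46. All other bidders lose, so their payoff is 0.

Payoffs: Collector F -$46, Collector N $0, Collector R $0, Collector D $0.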